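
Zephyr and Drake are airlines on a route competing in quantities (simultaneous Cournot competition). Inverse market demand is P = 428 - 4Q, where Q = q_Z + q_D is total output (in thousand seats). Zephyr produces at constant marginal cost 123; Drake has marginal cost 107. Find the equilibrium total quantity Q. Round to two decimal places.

Zephyr's profit: π_Z = (428 - 4Q)q_Z - (123q_Z). Setting ∂π_Z/∂q_Z = 0: 305 - 8q_Z - 4(q_D) = 0.
Drake's profit: π_D = (428 - 4Q)q_D - (107q_D). Setting ∂π_D/∂q_D = 0: 321 - 8q_D - 4(q_Z) = 0.
So q_Z = (305 - 4q_D)/8 and q_D = (321 - 4q_Z)/8.
Substituting one into the other gives q_Z = 289/12 and q_D = 337/12.
Total output Q = 289/12 + 337/12 = 313/6.

52.17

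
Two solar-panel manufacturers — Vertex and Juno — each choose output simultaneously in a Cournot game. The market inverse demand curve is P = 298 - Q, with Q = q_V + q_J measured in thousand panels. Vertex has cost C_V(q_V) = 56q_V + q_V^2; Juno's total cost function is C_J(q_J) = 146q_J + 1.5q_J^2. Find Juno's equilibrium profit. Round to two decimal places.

Vertex's profit: π_V = (298 - Q)q_V - (56q_V + q_V²). Setting ∂π_V/∂q_V = 0: 242 - 4q_V - (q_J) = 0.
Juno's first-order condition: 152 - 5q_J - (q_V) = 0.
Rearranging gives the reaction functions q_V = (242 - q_J)/4 and q_J = (152 - q_V)/5.
Substituting one into the other gives q_V = 1058/19 and q_J = 366/19.
Price P = 298 - 1424/19 = 223.0526.
Juno's profit: 223.0526·(366/19) - 146·(366/19) - (3/2)(366/19)² = 927.6731.

927.67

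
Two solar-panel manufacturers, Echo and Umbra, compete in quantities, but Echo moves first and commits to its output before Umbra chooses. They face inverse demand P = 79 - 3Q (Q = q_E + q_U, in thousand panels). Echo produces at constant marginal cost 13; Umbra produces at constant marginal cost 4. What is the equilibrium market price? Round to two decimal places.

The follower Umbra best-responds to any q_E: π_U = (79 - 3Q)q_U - 4q_U.
∂π_U/∂q_U = 75 - 3q_E - 6q_U = 0 gives the reaction function q_U = (75 - 3q_E)/6.
Echo substitutes q_U(q_E) into its own profit: π_E = q_E(79 - 3q_E - (75 - 3q_E)/2) - 13q_E = (83/2 - (3/2)q_E)q_E - 13q_E.
The leader's first-order condition 57/2 - 3q_E = 0 yields q_E = 19/2.
Then q_U = (75 - 3·(19/2))/6 = 31/4.
Total output Q = 69/4, so price P = 79 - 3·(69/4) = 109/4.

27.25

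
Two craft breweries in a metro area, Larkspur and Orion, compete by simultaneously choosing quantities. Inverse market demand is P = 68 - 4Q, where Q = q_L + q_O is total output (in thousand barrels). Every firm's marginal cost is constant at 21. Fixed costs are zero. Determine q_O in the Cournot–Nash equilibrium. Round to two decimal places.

A representative firm's profit is π_i = q_i(68 - 4Q) - 21q_i.
First-order condition (treating rivals' output as given): 47 - 8q_i - 4q_j = 0.
By symmetry each firm produces the same amount; substituting q_j = q_i yields q_i = 47/12.

3.92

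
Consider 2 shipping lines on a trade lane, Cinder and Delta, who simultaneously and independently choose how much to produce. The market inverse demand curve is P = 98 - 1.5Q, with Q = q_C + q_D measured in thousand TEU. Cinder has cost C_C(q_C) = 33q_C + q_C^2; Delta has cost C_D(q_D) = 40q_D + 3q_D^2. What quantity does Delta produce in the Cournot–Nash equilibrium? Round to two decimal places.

4.50

Cinder's profit: π_C = (98 - 1.5Q)q_C - (33q_C + q_C²). Setting ∂π_C/∂q_C = 0: 65 - 5q_C - (3/2)(q_D) = 0.
Delta's profit: π_D = (98 - 1.5Q)q_D - (40q_D + 3q_D²). Setting ∂π_D/∂q_D = 0: 58 - 9q_D - (3/2)(q_C) = 0.
Best responses: q_C = (65 - (3/2)q_D)/5, q_D = (58 - (3/2)q_C)/9.
Solving the pair: q_C = 664/57, q_D = 770/171.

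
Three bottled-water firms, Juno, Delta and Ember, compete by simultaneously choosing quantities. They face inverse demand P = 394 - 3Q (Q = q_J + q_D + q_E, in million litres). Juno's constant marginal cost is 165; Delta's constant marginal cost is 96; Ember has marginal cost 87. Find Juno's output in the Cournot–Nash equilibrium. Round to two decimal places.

6.83

Juno's profit: π_J = (394 - 3Q)q_J - (165q_J). Setting ∂π_J/∂q_J = 0: 229 - 6q_J - 3(q_D + q_E) = 0.
Delta's profit: π_D = (394 - 3Q)q_D - (96q_D). Setting ∂π_D/∂q_D = 0: 298 - 6q_D - 3(q_J + q_E) = 0.
Ember's profit: π_E = (394 - 3Q)q_E - (87q_E). Setting ∂π_E/∂q_E = 0: 307 - 6q_E - 3(q_J + q_D) = 0.
Adding the 3 first-order conditions: 834 − 12Q = 0, so Q = 139/2.
Back-substituting: q_J = (229 − 417/2)/3 = 41/6, q_D = (298 − 417/2)/3 = 179/6, q_E = (307 − 417/2)/3 = 197/6.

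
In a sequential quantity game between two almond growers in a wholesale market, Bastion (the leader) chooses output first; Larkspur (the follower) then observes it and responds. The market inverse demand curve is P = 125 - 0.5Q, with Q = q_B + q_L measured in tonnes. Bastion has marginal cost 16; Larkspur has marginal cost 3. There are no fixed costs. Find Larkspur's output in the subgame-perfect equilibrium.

Solve by backward induction. Given q_B, the follower Larkspur maximises π_L = (125 - (1/2)q_B - (1/2)q_L)q_L - 3q_L.
Follower FOC: 122 - (1/2)q_B - q_L = 0, so q_L(q_B) = (122 - (1/2)q_B).
The leader anticipates this reaction. Substituting into P = 125 - 0.5Q gives P = 64 - (1/4)q_B, so π_B = (64 - (1/4)q_B)q_B - 16q_B.
The leader's first-order condition 48 - (1/2)q_B = 0 yields q_B = 96.
Then q_L = (122 - (1/2)·96) = 74.

74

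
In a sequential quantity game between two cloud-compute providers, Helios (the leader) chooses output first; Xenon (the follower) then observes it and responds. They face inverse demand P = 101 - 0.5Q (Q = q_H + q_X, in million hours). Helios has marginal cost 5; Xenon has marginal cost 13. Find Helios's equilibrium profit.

2704

The follower Xenon best-responds to any q_H: π_X = (101 - 0.5Q)q_X - 13q_X.
∂π_X/∂q_X = 88 - (1/2)q_H - q_X = 0 gives the reaction function q_X = (88 - (1/2)q_H).
Helios substitutes q_X(q_H) into its own profit: π_H = q_H(101 - (1/2)q_H - (88 - (1/2)q_H)/2) - 5q_H = (57 - (1/4)q_H)q_H - 5q_H.
Leader FOC: 52 - (1/2)q_H = 0, so q_H = 104.
Then q_X = (88 - (1/2)·104) = 36.
Price P = 101 - (1/2)·140 = 31.
Helios's profit: (31 - 5)·104 = 2704.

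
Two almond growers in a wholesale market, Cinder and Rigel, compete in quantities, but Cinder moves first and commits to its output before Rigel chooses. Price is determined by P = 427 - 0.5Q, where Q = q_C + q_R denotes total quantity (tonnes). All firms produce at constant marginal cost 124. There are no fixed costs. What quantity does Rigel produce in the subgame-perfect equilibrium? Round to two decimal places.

151.50

The follower Rigel best-responds to any q_C: π_R = (427 - 0.5Q)q_R - 124q_R.
∂π_R/∂q_R = 303 - (1/2)q_C - q_R = 0 gives the reaction function q_R = (303 - (1/2)q_C).
Cinder substitutes q_R(q_C) into its own profit: π_C = q_C(427 - (1/2)q_C - (303 - (1/2)q_C)/2) - 124q_C = (551/2 - (1/4)q_C)q_C - 124q_C.
The leader's first-order condition 303/2 - (1/2)q_C = 0 yields q_C = 303.
Then q_R = (303 - (1/2)·303) = 303/2.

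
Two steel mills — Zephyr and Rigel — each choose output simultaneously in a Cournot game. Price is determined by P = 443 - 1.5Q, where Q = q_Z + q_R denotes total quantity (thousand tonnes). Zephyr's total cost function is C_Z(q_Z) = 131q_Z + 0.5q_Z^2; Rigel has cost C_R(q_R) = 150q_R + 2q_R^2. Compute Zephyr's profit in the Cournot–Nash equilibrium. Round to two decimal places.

Zephyr's profit: π_Z = (443 - 1.5Q)q_Z - (131q_Z + (1/2)q_Z²). Setting ∂π_Z/∂q_Z = 0: 312 - 4q_Z - (3/2)(q_R) = 0.
Rigel's profit: π_R = (443 - 1.5Q)q_R - (150q_R + 2q_R²). Setting ∂π_R/∂q_R = 0: 293 - 7q_R - (3/2)(q_Z) = 0.
Best responses: q_Z = (312 - (3/2)q_R)/4, q_R = (293 - (3/2)q_Z)/7.
Solving the pair: q_Z = 67.7476, q_R = 27.3398.
Price P = 443 - (3/2)·95.0874 = 300.3689.
Zephyr's profit: 300.3689·67.7476 - 131·67.7476 - (1/2)·67.7476² = 9179.4672.

9179.47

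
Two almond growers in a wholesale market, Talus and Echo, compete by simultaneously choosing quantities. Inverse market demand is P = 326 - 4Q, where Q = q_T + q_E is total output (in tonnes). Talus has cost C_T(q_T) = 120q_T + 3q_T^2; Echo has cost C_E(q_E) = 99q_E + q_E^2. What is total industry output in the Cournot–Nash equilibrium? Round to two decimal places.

28.27

Talus's profit: π_T = (326 - 4Q)q_T - (120q_T + 3q_T²). Setting ∂π_T/∂q_T = 0: 206 - 14q_T - 4(q_E) = 0.
Echo's profit: π_E = (326 - 4Q)q_E - (99q_E + q_E²). Setting ∂π_E/∂q_E = 0: 227 - 10q_E - 4(q_T) = 0.
Rearranging gives the reaction functions q_T = (206 - 4q_E)/14 and q_E = (227 - 4q_T)/10.
Solving the pair: q_T = 288/31, q_E = 1177/62.
Total output Q = 288/31 + 1177/62 = 1753/62.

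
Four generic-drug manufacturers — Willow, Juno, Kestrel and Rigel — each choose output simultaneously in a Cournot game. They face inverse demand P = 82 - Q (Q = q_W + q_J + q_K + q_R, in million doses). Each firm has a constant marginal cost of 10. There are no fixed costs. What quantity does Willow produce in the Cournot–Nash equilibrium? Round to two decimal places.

14.40

A representative firm's profit is π_i = q_i(82 - Q) - 10q_i.
Setting ∂π_i/∂q_i = 0 with rivals' quantities fixed: 72 - 2q_i - Σ_{j≠i} q_j = 0.
With identical firms every q_j equals q_i, so Σ_{j≠i} q_j = 3q_i and 72 = 5q_i, giving q_i = 72/5.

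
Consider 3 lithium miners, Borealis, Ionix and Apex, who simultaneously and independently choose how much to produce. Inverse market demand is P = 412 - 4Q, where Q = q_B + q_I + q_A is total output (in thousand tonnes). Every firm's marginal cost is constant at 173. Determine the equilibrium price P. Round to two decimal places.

A representative firm's profit is π_i = q_i(412 - 4Q) - 173q_i.
First-order condition (treating rivals' output as given): 239 - 8q_i - 4·Σ_{j≠i} q_j = 0.
By symmetry each firm produces the same amount; substituting Σ_{j≠i} q_j = 2q_i yields q_i = 239/16.
Total output Q = 717/16, so price P = 412 - 4·(717/16) = 931/4.

232.75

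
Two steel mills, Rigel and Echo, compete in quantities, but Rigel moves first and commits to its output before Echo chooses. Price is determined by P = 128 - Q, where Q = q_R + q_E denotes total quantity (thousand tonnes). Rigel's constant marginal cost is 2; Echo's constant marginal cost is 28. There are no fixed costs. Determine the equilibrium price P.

The follower Echo best-responds to any q_R: π_E = (128 - Q)q_E - 28q_E.
Follower FOC: 100 - q_R - 2q_E = 0, so q_E(q_R) = (100 - q_R)/2.
Rigel substitutes q_E(q_R) into its own profit: π_R = q_R(128 - q_R - (100 - q_R)/2) - 2q_R = (78 - (1/2)q_R)q_R - 2q_R.
Leader FOC: 76 - q_R = 0, so q_R = 76.
Then q_E = (100 - 76)/2 = 12.
Total output Q = 88, so price P = 128 - 88 = 40.

40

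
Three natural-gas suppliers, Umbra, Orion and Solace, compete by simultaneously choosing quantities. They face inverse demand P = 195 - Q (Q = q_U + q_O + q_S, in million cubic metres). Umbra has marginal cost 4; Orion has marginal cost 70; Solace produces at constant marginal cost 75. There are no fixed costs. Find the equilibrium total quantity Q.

Umbra's profit: π_U = (195 - Q)q_U - (4q_U). Setting ∂π_U/∂q_U = 0: 191 - 2q_U - (q_O + q_S) = 0.
Orion's profit: π_O = (195 - Q)q_O - (70q_O). Setting ∂π_O/∂q_O = 0: 125 - 2q_O - (q_U + q_S) = 0.
Solace's first-order condition: 120 - 2q_S - (q_U + q_O) = 0.
Summing all 3 equations gives 436 − 4Q = 0, hence Q = 109.
Back-substituting: q_U = (191 − 109) = 82, q_O = (125 − 109) = 16, q_S = (120 − 109) = 11.
Total output Q = 82 + 16 + 11 = 109.

109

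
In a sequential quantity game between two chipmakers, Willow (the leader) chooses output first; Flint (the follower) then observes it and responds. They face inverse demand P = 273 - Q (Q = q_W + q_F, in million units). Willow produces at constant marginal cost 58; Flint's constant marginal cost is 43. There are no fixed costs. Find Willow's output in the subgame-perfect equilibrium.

Solve by backward induction. Given q_W, the follower Flint maximises π_F = (273 - q_W - q_F)q_F - 43q_F.
Setting the follower's marginal profit to zero, 230 - q_W - 2q_F = 0, i.e. q_F = (230 - q_W)/2.
The leader anticipates this reaction. Substituting into P = 273 - Q gives P = 158 - (1/2)q_W, so π_W = (158 - (1/2)q_W)q_W - 58q_W.
The leader's first-order condition 100 - q_W = 0 yields q_W = 100.
Then q_F = (230 - 100)/2 = 65.

100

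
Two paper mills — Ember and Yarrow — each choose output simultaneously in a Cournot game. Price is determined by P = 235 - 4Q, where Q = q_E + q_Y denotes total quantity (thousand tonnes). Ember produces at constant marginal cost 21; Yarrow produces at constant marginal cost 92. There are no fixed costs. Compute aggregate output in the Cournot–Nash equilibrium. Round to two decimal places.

29.75

Ember's profit: π_E = (235 - 4Q)q_E - (21q_E). Setting ∂π_E/∂q_E = 0: 214 - 8q_E - 4(q_Y) = 0.
Yarrow's first-order condition: 143 - 8q_Y - 4(q_E) = 0.
Rearranging gives the reaction functions q_E = (214 - 4q_Y)/8 and q_Y = (143 - 4q_E)/8.
Substituting one into the other gives q_E = 95/4 and q_Y = 6.
Total output Q = 95/4 + 6 = 119/4.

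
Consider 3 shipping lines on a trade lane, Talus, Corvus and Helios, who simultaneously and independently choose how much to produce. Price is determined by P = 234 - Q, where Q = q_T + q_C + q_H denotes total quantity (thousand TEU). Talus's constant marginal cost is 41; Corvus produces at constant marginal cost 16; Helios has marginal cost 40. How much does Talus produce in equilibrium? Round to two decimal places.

Talus's profit: π_T = (234 - Q)q_T - (41q_T). Setting ∂π_T/∂q_T = 0: 193 - 2q_T - (q_C + q_H) = 0.
Corvus's first-order condition: 218 - 2q_C - (q_T + q_H) = 0.
Helios's first-order condition: 194 - 2q_H - (q_T + q_C) = 0.
Adding the 3 conditions: 605 − 2Q − 2Q = 0, i.e. Q = 605/4.
Back-substituting: q_T = (193 − 605/4) = 167/4, q_C = (218 − 605/4) = 267/4, q_H = (194 − 605/4) = 171/4.

41.75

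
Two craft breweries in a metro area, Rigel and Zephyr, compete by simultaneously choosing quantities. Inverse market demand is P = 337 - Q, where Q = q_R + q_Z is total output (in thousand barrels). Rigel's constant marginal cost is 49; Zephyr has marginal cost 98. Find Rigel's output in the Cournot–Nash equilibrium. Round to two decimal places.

112.33

Rigel's profit: π_R = (337 - Q)q_R - (49q_R). Setting ∂π_R/∂q_R = 0: 288 - 2q_R - (q_Z) = 0.
Zephyr's first-order condition: 239 - 2q_Z - (q_R) = 0.
Best responses: q_R = (288 - q_Z)/2, q_Z = (239 - q_R)/2.
Substituting one into the other gives q_R = 337/3 and q_Z = 190/3.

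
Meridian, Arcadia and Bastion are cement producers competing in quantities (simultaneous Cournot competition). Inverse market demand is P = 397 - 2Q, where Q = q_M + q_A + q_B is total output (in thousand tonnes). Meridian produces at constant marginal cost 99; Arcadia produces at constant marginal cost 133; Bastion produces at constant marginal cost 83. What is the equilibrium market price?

Meridian's profit: π_M = (397 - 2Q)q_M - (99q_M). Setting ∂π_M/∂q_M = 0: 298 - 4q_M - 2(q_A + q_B) = 0.
Arcadia's profit: π_A = (397 - 2Q)q_A - (133q_A). Setting ∂π_A/∂q_A = 0: 264 - 4q_A - 2(q_M + q_B) = 0.
Bastion's first-order condition: 314 - 4q_B - 2(q_M + q_A) = 0.
Adding the 3 first-order conditions: 876 − 8Q = 0, so Q = 219/2.
Back-substituting: q_M = (298 − 219)/2 = 79/2, q_A = (264 − 219)/2 = 45/2, q_B = (314 − 219)/2 = 95/2.
Total output Q = 219/2, so price P = 397 - 2·(219/2) = 178.

178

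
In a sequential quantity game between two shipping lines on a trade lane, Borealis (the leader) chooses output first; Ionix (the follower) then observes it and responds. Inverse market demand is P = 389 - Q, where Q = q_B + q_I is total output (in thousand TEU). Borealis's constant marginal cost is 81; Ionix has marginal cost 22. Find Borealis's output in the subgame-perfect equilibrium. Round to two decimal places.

124.50

The follower Ionix best-responds to any q_B: π_I = (389 - Q)q_I - 22q_I.
Setting the follower's marginal profit to zero, 367 - q_B - 2q_I = 0, i.e. q_I = (367 - q_B)/2.
Borealis substitutes q_I(q_B) into its own profit: π_B = q_B(389 - q_B - (367 - q_B)/2) - 81q_B = (411/2 - (1/2)q_B)q_B - 81q_B.
The leader's first-order condition 249/2 - q_B = 0 yields q_B = 249/2.
Then q_I = (367 - 249/2)/2 = 485/4.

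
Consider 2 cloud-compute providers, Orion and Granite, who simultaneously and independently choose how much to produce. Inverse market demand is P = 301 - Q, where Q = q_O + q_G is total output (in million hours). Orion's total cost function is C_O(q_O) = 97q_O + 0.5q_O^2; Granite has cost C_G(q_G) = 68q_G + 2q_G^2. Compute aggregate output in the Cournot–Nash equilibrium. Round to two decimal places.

87.41

Orion's profit: π_O = (301 - Q)q_O - (97q_O + (1/2)q_O²). Setting ∂π_O/∂q_O = 0: 204 - 3q_O - (q_G) = 0.
Granite's first-order condition: 233 - 6q_G - (q_O) = 0.
Rearranging gives the reaction functions q_O = (204 - q_G)/3 and q_G = (233 - q_O)/6.
Substituting one into the other gives q_O = 991/17 and q_G = 495/17.
Total output Q = 991/17 + 495/17 = 1486/17.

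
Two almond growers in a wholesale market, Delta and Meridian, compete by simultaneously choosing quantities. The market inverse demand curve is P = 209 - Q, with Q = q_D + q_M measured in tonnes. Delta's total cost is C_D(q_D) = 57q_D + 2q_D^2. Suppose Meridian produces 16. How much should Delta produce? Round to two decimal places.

22.67

With the rival's output fixed at 16, Delta's profit is π_D = (209 - 16 - q_D)q_D - (57q_D + 2q_D²) = (193 - q_D)q_D - (57q_D + 2q_D²).
∂π_D/∂q_D = 136 - 6q_D = 0, so q_D = 68/3.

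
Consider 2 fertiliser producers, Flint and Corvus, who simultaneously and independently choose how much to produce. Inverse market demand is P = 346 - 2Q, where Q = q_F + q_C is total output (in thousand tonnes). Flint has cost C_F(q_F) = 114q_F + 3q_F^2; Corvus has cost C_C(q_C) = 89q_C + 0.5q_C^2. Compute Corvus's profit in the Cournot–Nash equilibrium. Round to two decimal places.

Flint's profit: π_F = (346 - 2Q)q_F - (114q_F + 3q_F²). Setting ∂π_F/∂q_F = 0: 232 - 10q_F - 2(q_C) = 0.
Corvus's first-order condition: 257 - 5q_C - 2(q_F) = 0.
Best responses: q_F = (232 - 2q_C)/10, q_C = (257 - 2q_F)/5.
Substituting one into the other gives q_F = 323/23 and q_C = 1053/23.
Price P = 346 - 2·(1376/23) = 226.3478.
Corvus's profit: 226.3478·(1053/23) - 89·(1053/23) - (1/2)(1053/23)² = 5240.1181.

5240.12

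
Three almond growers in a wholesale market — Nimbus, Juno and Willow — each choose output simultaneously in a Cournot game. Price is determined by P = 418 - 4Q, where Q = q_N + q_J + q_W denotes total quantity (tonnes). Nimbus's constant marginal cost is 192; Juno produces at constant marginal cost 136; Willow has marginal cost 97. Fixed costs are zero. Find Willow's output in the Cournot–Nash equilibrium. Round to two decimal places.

Nimbus's profit: π_N = (418 - 4Q)q_N - (192q_N). Setting ∂π_N/∂q_N = 0: 226 - 8q_N - 4(q_J + q_W) = 0.
Juno's first-order condition: 282 - 8q_J - 4(q_N + q_W) = 0.
Willow's profit: π_W = (418 - 4Q)q_W - (97q_W). Setting ∂π_W/∂q_W = 0: 321 - 8q_W - 4(q_N + q_J) = 0.
Summing all 3 equations gives 829 − 16Q = 0, hence Q = 829/16.
Back-substituting: q_N = (226 − 829/4)/4 = 75/16, q_J = (282 − 829/4)/4 = 299/16, q_W = (321 − 829/4)/4 = 455/16.

28.44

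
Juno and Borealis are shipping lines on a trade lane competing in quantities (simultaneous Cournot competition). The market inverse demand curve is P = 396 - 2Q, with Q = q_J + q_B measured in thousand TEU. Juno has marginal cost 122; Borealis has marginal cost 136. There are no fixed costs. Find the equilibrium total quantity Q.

Juno's profit: π_J = (396 - 2Q)q_J - (122q_J). Setting ∂π_J/∂q_J = 0: 274 - 4q_J - 2(q_B) = 0.
Borealis's profit: π_B = (396 - 2Q)q_B - (136q_B). Setting ∂π_B/∂q_B = 0: 260 - 4q_B - 2(q_J) = 0.
Rearranging gives the reaction functions q_J = (274 - 2q_B)/4 and q_B = (260 - 2q_J)/4.
Substituting one into the other gives q_J = 48 and q_B = 41.
Total output Q = 48 + 41 = 89.

89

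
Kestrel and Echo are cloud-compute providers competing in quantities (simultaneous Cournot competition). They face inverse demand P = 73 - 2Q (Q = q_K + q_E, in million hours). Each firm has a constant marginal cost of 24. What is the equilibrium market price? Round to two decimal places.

Each firm earns π_i = (73 - 2Q)q_i - 24q_i.
Setting ∂π_i/∂q_i = 0 with rivals' quantities fixed: 49 - 4q_i - 2q_j = 0.
With identical firms every q_j equals q_i, so q_j = q_i and 49 = 6q_i, giving q_i = 49/6.
Total output Q = 49/3, so price P = 73 - 2·(49/3) = 121/3.

40.33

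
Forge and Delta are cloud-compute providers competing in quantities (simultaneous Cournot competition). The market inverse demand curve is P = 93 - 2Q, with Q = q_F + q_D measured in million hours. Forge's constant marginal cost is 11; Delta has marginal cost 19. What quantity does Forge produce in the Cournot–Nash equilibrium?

15

Forge's profit: π_F = (93 - 2Q)q_F - (11q_F). Setting ∂π_F/∂q_F = 0: 82 - 4q_F - 2(q_D) = 0.
Delta's first-order condition: 74 - 4q_D - 2(q_F) = 0.
So q_F = (82 - 2q_D)/4 and q_D = (74 - 2q_F)/4.
Solving the pair: q_F = 15, q_D = 11.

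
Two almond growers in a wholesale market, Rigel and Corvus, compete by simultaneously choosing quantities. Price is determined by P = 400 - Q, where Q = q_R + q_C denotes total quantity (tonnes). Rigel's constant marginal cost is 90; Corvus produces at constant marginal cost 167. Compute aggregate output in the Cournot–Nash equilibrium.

Rigel's profit: π_R = (400 - Q)q_R - (90q_R). Setting ∂π_R/∂q_R = 0: 310 - 2q_R - (q_C) = 0.
Corvus's first-order condition: 233 - 2q_C - (q_R) = 0.
Best responses: q_R = (310 - q_C)/2, q_C = (233 - q_R)/2.
Solving the pair: q_R = 129, q_C = 52.
Total output Q = 129 + 52 = 181.

181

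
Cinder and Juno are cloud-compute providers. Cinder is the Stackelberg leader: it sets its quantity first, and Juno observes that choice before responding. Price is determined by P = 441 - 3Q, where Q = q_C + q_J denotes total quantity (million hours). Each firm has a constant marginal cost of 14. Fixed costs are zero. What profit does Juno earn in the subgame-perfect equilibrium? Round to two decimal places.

Solve by backward induction. Given q_C, the follower Juno maximises π_J = (441 - 3q_C - 3q_J)q_J - 14q_J.
Setting the follower's marginal profit to zero, 427 - 3q_C - 6q_J = 0, i.e. q_J = (427 - 3q_C)/6.
Cinder substitutes q_J(q_C) into its own profit: π_C = q_C(441 - 3q_C - (427 - 3q_C)/2) - 14q_C = (455/2 - (3/2)q_C)q_C - 14q_C.
Leader FOC: 427/2 - 3q_C = 0, so q_C = 427/6.
Then q_J = (427 - 3·(427/6))/6 = 427/12.
Price P = 441 - 3·(427/4) = 483/4.
Juno's profit: (483/4 - 14)·(427/12) = 3798.5208.

3798.52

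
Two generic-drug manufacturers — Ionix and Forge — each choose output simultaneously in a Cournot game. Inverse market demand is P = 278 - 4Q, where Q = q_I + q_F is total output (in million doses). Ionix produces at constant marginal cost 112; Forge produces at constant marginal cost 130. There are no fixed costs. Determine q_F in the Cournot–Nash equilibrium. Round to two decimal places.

10.83

Ionix's profit: π_I = (278 - 4Q)q_I - (112q_I). Setting ∂π_I/∂q_I = 0: 166 - 8q_I - 4(q_F) = 0.
Forge's profit: π_F = (278 - 4Q)q_F - (130q_F). Setting ∂π_F/∂q_F = 0: 148 - 8q_F - 4(q_I) = 0.
So q_I = (166 - 4q_F)/8 and q_F = (148 - 4q_I)/8.
Substituting one into the other gives q_I = 46/3 and q_F = 65/6.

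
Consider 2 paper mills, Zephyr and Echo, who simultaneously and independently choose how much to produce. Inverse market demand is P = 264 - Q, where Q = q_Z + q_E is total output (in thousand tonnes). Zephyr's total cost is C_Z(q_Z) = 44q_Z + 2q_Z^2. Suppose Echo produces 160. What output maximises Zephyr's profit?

10

With the rival's output fixed at 160, Zephyr's profit is π_Z = (264 - 160 - q_Z)q_Z - (44q_Z + 2q_Z²) = (104 - q_Z)q_Z - (44q_Z + 2q_Z²).
∂π_Z/∂q_Z = 60 - 6q_Z = 0, so q_Z = 10.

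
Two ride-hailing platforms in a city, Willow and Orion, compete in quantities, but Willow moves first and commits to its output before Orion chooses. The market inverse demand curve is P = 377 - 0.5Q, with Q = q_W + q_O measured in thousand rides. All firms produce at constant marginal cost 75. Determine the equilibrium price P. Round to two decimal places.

Solve by backward induction. Given q_W, the follower Orion maximises π_O = (377 - (1/2)q_W - (1/2)q_O)q_O - 75q_O.
Follower FOC: 302 - (1/2)q_W - q_O = 0, so q_O(q_W) = (302 - (1/2)q_W).
The leader anticipates this reaction. Substituting into P = 377 - 0.5Q gives P = 226 - (1/4)q_W, so π_W = (226 - (1/4)q_W)q_W - 75q_W.
Maximising: ∂π_W/∂q_W = 151 - (1/2)q_W = 0, giving q_W = 302.
Then q_O = (302 - (1/2)·302) = 151.
Total output Q = 453, so price P = 377 - (1/2)·453 = 301/2.

150.50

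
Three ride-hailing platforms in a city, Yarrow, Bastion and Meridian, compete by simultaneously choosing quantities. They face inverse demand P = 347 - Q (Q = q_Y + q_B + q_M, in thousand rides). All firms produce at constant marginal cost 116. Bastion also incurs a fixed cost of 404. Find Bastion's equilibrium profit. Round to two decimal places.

Each firm earns π_i = (347 - Q)q_i - 116q_i.
Setting ∂π_i/∂q_i = 0 with rivals' quantities fixed: 231 - 2q_i - Σ_{j≠i} q_j = 0.
With identical firms every q_j equals q_i, so Σ_{j≠i} q_j = 2q_i and 231 = 4q_i, giving q_i = 231/4.
Price P = 347 - 693/4 = 695/4.
Bastion's profit: (695/4 - 116)·(231/4) - 404 = 2931.0625.

2931.06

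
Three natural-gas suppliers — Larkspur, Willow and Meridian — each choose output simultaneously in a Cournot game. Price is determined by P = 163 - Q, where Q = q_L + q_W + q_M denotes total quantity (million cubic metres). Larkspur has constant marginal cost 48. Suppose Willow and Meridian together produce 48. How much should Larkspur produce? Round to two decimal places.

33.50

With rivals' combined output fixed at 48, Larkspur's profit is π_L = (163 - 48 - q_L)q_L - (48q_L) = (115 - q_L)q_L - (48q_L).
∂π_L/∂q_L = 67 - 2q_L = 0, so q_L = 67/2.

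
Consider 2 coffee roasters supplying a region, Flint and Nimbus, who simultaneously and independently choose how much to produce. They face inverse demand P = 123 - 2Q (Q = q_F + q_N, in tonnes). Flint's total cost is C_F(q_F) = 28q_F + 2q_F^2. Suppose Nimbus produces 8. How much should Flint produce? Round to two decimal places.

With the rival's output fixed at 8, Flint's profit is π_F = (123 - 2·8 - 2q_F)q_F - (28q_F + 2q_F²) = (107 - 2q_F)q_F - (28q_F + 2q_F²).
∂π_F/∂q_F = 79 - 8q_F = 0, so q_F = 79/8.

9.88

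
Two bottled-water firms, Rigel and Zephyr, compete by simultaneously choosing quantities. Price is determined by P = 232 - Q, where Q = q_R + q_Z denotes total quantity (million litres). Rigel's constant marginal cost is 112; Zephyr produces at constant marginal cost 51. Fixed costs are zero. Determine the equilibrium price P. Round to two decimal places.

131.67

Rigel's profit: π_R = (232 - Q)q_R - (112q_R). Setting ∂π_R/∂q_R = 0: 120 - 2q_R - (q_Z) = 0.
Zephyr's profit: π_Z = (232 - Q)q_Z - (51q_Z). Setting ∂π_Z/∂q_Z = 0: 181 - 2q_Z - (q_R) = 0.
So q_R = (120 - q_Z)/2 and q_Z = (181 - q_R)/2.
Solving the pair: q_R = 59/3, q_Z = 242/3.
Total output Q = 301/3, so price P = 232 - 301/3 = 395/3.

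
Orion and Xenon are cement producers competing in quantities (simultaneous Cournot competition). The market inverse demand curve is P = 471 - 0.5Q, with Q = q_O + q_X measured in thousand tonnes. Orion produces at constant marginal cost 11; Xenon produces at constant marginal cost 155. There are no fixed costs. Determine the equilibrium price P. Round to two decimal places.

Orion's profit: π_O = (471 - 0.5Q)q_O - (11q_O). Setting ∂π_O/∂q_O = 0: 460 - q_O - (1/2)(q_X) = 0.
Xenon's first-order condition: 316 - q_X - (1/2)(q_O) = 0.
Best responses: q_O = (460 - (1/2)q_X), q_X = (316 - (1/2)q_O).
Solving the pair: q_O = 1208/3, q_X = 344/3.
Total output Q = 1552/3, so price P = 471 - (1/2)·(1552/3) = 637/3.

212.33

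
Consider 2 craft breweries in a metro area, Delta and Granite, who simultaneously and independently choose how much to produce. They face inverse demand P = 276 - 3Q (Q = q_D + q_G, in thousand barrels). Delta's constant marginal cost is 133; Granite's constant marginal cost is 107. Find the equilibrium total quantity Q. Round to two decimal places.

Delta's profit: π_D = (276 - 3Q)q_D - (133q_D). Setting ∂π_D/∂q_D = 0: 143 - 6q_D - 3(q_G) = 0.
Granite's first-order condition: 169 - 6q_G - 3(q_D) = 0.
Rearranging gives the reaction functions q_D = (143 - 3q_G)/6 and q_G = (169 - 3q_D)/6.
Substituting one into the other gives q_D = 13 and q_G = 65/3.
Total output Q = 13 + 65/3 = 104/3.

34.67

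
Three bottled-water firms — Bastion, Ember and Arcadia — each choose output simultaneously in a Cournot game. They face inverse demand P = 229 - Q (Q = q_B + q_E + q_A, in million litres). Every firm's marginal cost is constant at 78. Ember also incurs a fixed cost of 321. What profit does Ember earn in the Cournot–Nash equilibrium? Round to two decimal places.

1104.06

A representative firm's profit is π_i = q_i(229 - Q) - 78q_i.
Setting ∂π_i/∂q_i = 0 with rivals' quantities fixed: 151 - 2q_i - Σ_{j≠i} q_j = 0.
With identical firms every q_j equals q_i, so Σ_{j≠i} q_j = 2q_i and 151 = 4q_i, giving q_i = 151/4.
Price P = 229 - 453/4 = 463/4.
Ember's profit: (463/4 - 78)·(151/4) - 321 = 1104.0625.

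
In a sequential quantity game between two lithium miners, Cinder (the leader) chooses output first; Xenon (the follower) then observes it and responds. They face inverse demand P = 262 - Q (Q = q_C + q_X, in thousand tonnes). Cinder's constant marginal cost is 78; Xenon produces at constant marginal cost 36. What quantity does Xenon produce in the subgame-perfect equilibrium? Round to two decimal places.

77.50

Solve by backward induction. Given q_C, the follower Xenon maximises π_X = (262 - q_C - q_X)q_X - 36q_X.
∂π_X/∂q_X = 226 - q_C - 2q_X = 0 gives the reaction function q_X = (226 - q_C)/2.
Cinder substitutes q_X(q_C) into its own profit: π_C = q_C(262 - q_C - (226 - q_C)/2) - 78q_C = (149 - (1/2)q_C)q_C - 78q_C.
Leader FOC: 71 - q_C = 0, so q_C = 71.
Then q_X = (226 - 71)/2 = 155/2.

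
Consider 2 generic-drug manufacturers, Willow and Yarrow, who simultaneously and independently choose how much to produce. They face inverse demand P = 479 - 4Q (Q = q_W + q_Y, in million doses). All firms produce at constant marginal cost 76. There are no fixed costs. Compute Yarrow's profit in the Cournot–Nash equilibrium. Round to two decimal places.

4511.36

Each firm earns π_i = (479 - 4Q)q_i - 76q_i.
Setting ∂π_i/∂q_i = 0 with rivals' quantities fixed: 403 - 8q_i - 4q_j = 0.
With identical firms every q_j equals q_i, so q_j = q_i and 403 = 12q_i, giving q_i = 403/12.
Price P = 479 - 4·(403/6) = 631/3.
Yarrow's profit: (631/3 - 76)·(403/12) = 4511.3611.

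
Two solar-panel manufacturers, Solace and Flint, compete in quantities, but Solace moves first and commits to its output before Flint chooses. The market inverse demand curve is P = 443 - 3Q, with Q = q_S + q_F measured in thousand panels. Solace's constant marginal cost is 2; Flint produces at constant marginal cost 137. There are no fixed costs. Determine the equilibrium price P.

Solve by backward induction. Given q_S, the follower Flint maximises π_F = (443 - 3q_S - 3q_F)q_F - 137q_F.
Follower FOC: 306 - 3q_S - 6q_F = 0, so q_F(q_S) = (306 - 3q_S)/6.
Solace substitutes q_F(q_S) into its own profit: π_S = q_S(443 - 3q_S - (306 - 3q_S)/2) - 2q_S = (290 - (3/2)q_S)q_S - 2q_S.
Maximising: ∂π_S/∂q_S = 288 - 3q_S = 0, giving q_S = 96.
Then q_F = (306 - 3·96)/6 = 3.
Total output Q = 99, so price P = 443 - 3·99 = 146.

146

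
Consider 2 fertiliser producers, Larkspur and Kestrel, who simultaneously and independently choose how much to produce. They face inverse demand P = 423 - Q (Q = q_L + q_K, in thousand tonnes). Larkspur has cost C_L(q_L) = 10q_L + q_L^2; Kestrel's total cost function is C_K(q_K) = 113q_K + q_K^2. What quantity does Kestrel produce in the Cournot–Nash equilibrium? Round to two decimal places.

Larkspur's profit: π_L = (423 - Q)q_L - (10q_L + q_L²). Setting ∂π_L/∂q_L = 0: 413 - 4q_L - (q_K) = 0.
Kestrel's profit: π_K = (423 - Q)q_K - (113q_K + q_K²). Setting ∂π_K/∂q_K = 0: 310 - 4q_K - (q_L) = 0.
Best responses: q_L = (413 - q_K)/4, q_K = (310 - q_L)/4.
Substituting one into the other gives q_L = 1342/15 and q_K = 827/15.

55.13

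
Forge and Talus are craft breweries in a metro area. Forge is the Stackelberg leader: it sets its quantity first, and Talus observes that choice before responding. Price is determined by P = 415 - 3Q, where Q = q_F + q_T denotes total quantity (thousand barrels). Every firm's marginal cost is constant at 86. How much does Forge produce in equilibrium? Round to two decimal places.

The follower Talus best-responds to any q_F: π_T = (415 - 3Q)q_T - 86q_T.
Setting the follower's marginal profit to zero, 329 - 3q_F - 6q_T = 0, i.e. q_T = (329 - 3q_F)/6.
Forge substitutes q_T(q_F) into its own profit: π_F = q_F(415 - 3q_F - (329 - 3q_F)/2) - 86q_F = (501/2 - (3/2)q_F)q_F - 86q_F.
The leader's first-order condition 329/2 - 3q_F = 0 yields q_F = 329/6.
Then q_T = (329 - 3·(329/6))/6 = 329/12.

54.83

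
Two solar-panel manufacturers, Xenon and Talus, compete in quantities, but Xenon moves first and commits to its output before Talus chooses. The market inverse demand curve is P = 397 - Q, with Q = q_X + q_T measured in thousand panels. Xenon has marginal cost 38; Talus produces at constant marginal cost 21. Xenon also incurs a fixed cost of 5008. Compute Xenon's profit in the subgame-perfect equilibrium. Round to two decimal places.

Solve by backward induction. Given q_X, the follower Talus maximises π_T = (397 - q_X - q_T)q_T - 21q_T.
Setting the follower's marginal profit to zero, 376 - q_X - 2q_T = 0, i.e. q_T = (376 - q_X)/2.
The leader anticipates this reaction. Substituting into P = 397 - Q gives P = 209 - (1/2)q_X, so π_X = (209 - (1/2)q_X)q_X - 38q_X.
Leader FOC: 171 - q_X = 0, so q_X = 171.
Then q_T = (376 - 171)/2 = 205/2.
Price P = 397 - 547/2 = 247/2.
Xenon's profit: (247/2 - 38)·171 - 5008 = 9612.5000.

9612.50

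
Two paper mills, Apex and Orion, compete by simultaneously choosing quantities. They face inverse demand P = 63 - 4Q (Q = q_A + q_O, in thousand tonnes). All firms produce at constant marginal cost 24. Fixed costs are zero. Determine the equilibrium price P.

37

Each firm earns π_i = (63 - 4Q)q_i - 24q_i.
First-order condition (treating rivals' output as given): 39 - 8q_i - 4q_j = 0.
By symmetry each firm produces the same amount; substituting q_j = q_i yields q_i = 39/12 = 13/4.
Total output Q = 13/2, so price P = 63 - 4·(13/2) = 37.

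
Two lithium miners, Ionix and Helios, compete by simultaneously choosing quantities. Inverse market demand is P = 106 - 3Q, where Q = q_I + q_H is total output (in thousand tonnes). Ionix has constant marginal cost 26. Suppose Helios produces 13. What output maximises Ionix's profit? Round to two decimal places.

6.83

With the rival's output fixed at 13, Ionix's profit is π_I = (106 - 3·13 - 3q_I)q_I - (26q_I) = (67 - 3q_I)q_I - (26q_I).
∂π_I/∂q_I = 41 - 6q_I = 0, so q_I = 41/6.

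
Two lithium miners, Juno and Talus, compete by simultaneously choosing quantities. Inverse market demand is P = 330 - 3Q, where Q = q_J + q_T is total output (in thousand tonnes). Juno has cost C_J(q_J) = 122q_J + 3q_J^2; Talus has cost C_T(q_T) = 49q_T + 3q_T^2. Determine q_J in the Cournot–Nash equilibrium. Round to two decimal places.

12.24

Juno's profit: π_J = (330 - 3Q)q_J - (122q_J + 3q_J²). Setting ∂π_J/∂q_J = 0: 208 - 12q_J - 3(q_T) = 0.
Talus's first-order condition: 281 - 12q_T - 3(q_J) = 0.
Best responses: q_J = (208 - 3q_T)/12, q_T = (281 - 3q_J)/12.
Solving the pair: q_J = 551/45, q_T = 916/45.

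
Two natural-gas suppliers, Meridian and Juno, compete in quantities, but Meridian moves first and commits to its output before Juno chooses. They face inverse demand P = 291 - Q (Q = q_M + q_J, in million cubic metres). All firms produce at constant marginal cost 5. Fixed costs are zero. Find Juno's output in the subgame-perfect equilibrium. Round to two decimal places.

The follower Juno best-responds to any q_M: π_J = (291 - Q)q_J - 5q_J.
Follower FOC: 286 - q_M - 2q_J = 0, so q_J(q_M) = (286 - q_M)/2.
The leader anticipates this reaction. Substituting into P = 291 - Q gives P = 148 - (1/2)q_M, so π_M = (148 - (1/2)q_M)q_M - 5q_M.
Maximising: ∂π_M/∂q_M = 143 - q_M = 0, giving q_M = 143.
Then q_J = (286 - 143)/2 = 143/2.

71.50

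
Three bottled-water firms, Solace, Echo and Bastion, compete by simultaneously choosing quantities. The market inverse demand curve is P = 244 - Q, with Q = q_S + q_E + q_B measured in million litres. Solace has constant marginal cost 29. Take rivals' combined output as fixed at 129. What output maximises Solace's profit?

43

With rivals' combined output fixed at 129, Solace's profit is π_S = (244 - 129 - q_S)q_S - (29q_S) = (115 - q_S)q_S - (29q_S).
∂π_S/∂q_S = 86 - 2q_S = 0, so q_S = 43.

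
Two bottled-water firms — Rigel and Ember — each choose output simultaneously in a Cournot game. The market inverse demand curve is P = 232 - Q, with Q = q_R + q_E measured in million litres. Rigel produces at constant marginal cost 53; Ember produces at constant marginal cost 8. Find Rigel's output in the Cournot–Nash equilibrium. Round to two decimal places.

Rigel's profit: π_R = (232 - Q)q_R - (53q_R). Setting ∂π_R/∂q_R = 0: 179 - 2q_R - (q_E) = 0.
Ember's first-order condition: 224 - 2q_E - (q_R) = 0.
Best responses: q_R = (179 - q_E)/2, q_E = (224 - q_R)/2.
Solving the pair: q_R = 134/3, q_E = 269/3.

44.67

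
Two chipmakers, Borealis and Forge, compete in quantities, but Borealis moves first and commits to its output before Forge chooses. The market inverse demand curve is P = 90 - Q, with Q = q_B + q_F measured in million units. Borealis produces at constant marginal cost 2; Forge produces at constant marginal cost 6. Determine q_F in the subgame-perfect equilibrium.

Solve by backward induction. Given q_B, the follower Forge maximises π_F = (90 - q_B - q_F)q_F - 6q_F.
∂π_F/∂q_F = 84 - q_B - 2q_F = 0 gives the reaction function q_F = (84 - q_B)/2.
Borealis substitutes q_F(q_B) into its own profit: π_B = q_B(90 - q_B - (84 - q_B)/2) - 2q_B = (48 - (1/2)q_B)q_B - 2q_B.
Maximising: ∂π_B/∂q_B = 46 - q_B = 0, giving q_B = 46.
Then q_F = (84 - 46)/2 = 19.

19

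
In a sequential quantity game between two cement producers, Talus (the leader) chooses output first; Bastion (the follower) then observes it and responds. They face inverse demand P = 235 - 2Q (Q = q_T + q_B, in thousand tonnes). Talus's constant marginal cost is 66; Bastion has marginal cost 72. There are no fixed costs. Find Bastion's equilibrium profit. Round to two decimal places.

Solve by backward induction. Given q_T, the follower Bastion maximises π_B = (235 - 2q_T - 2q_B)q_B - 72q_B.
Follower FOC: 163 - 2q_T - 4q_B = 0, so q_B(q_T) = (163 - 2q_T)/4.
The leader anticipates this reaction. Substituting into P = 235 - 2Q gives P = 307/2 - q_T, so π_T = (307/2 - q_T)q_T - 66q_T.
The leader's first-order condition 175/2 - 2q_T = 0 yields q_T = 175/4.
Then q_B = (163 - 2·(175/4))/4 = 151/8.
Price P = 235 - 2·(501/8) = 439/4.
Bastion's profit: (439/4 - 72)·(151/8) = 712.5313.

712.53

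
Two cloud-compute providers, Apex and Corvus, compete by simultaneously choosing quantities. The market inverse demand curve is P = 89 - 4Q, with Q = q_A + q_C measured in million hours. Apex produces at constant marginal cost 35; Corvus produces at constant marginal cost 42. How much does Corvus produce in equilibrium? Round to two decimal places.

Apex's profit: π_A = (89 - 4Q)q_A - (35q_A). Setting ∂π_A/∂q_A = 0: 54 - 8q_A - 4(q_C) = 0.
Corvus's profit: π_C = (89 - 4Q)q_C - (42q_C). Setting ∂π_C/∂q_C = 0: 47 - 8q_C - 4(q_A) = 0.
Best responses: q_A = (54 - 4q_C)/8, q_C = (47 - 4q_A)/8.
Solving the pair: q_A = 61/12, q_C = 10/3.

3.33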